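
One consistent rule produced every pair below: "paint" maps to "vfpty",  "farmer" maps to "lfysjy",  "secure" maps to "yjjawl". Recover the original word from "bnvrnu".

The shifts repeat in a cycle of length 3: positions 0,1,… shift by +6, +5, +7, then the pattern repeats.
Decoding bnvrnu: b−6=v, n−5=i, v−7=o, r−6=l, n−5=i, u−7=n.

violin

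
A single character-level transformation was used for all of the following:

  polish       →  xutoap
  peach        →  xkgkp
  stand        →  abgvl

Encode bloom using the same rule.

jtuuu

The shift depends on letter class: consonant p→x is +8, but vowel o→u is +6. Two shifts are in play — +6 for a/e/i/o/u, +8 for every other letter.
On bloom: b(cons)+8=j, l(cons)+8=t, o(vowel)+6=u, o(vowel)+6=u, m(cons)+8=u.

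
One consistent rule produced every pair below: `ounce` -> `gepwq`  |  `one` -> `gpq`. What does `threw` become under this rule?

The output letters match the input read backwards, each shifted +2: ounce reversed is ecnuo. Two steps: reverse the string, then apply a Caesar shift of +2.
On threw: reverse → werht; then shift: w+2=y, e+2=g, r+2=t, h+2=j, t+2=v.

ygtjv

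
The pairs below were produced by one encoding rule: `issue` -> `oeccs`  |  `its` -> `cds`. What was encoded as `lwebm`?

The output letters match the input read backwards, each shifted +10: issue reversed is eussi. Two steps: reverse the string, then apply a Caesar shift of +10.
Decoding lwebm: shift back: l−10=b, w−10=m, e−10=u, b−10=r, m−10=c → bmurc; then reverse → crumb.

crumb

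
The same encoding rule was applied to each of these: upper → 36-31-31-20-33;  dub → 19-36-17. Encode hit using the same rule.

Letters become their 1-based position plus 15 (so a→16, b→17, …).
On hit: h=8→23, i=9→24, t=20→35.

23-24-35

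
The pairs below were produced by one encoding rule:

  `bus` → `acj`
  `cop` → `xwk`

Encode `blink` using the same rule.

The output letters match the input read backwards, each shifted +8: bus reversed is sub. Read the word backwards and shift each letter +8.
For blink: reverse → knilb; then shift: k+8=s, n+8=v, i+8=q, l+8=t, b+8=j.

svqtj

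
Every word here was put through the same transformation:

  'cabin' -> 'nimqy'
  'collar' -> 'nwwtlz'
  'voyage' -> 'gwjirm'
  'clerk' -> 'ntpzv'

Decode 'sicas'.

Shifts by position in cabin: pos 0: c→n (+11), pos 1: a→i (+8), pos 2: b→m (+11), pos 3: i→q (+8) — repeating every 2. The shifts repeat in a cycle of length 2: positions 0,1,… shift by +11, +8, then the pattern repeats.
Reversing it on sicas: s−11=h, i−8=a, c−11=r, a−8=s, s−11=h.

harsh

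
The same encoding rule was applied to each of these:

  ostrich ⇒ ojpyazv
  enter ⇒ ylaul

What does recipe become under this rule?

The output letters match the input read backwards, each shifted +7: ostrich reversed is hcirtso. Read the word backwards and shift each letter +7.
On recipe: reverse → epicer; then shift: e+7=l, p+7=w, i+7=p, c+7=j, e+7=l, r+7=y.

lwpjly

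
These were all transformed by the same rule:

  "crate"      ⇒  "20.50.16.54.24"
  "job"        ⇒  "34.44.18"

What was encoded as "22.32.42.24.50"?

The formula is n = 2×(alphabet index, a=1) + 14.
Undoing it on 22.32.42.24.50: 22→(22−14)÷2=4=d, 32→(32−14)÷2=9=i, 42→(42−14)÷2=14=n, 24→(24−14)÷2=5=e, 50→(50−14)÷2=18=r.

diner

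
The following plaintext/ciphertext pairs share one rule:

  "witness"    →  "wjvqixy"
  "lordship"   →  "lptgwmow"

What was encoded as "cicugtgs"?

In witness: w→w is +0, i→j is +1, t→v is +2, n→q is +3 — the shift increases by 1 each position. The shift increases by 1 at each position, starting from +0: 0, 1, 2, ….
Reversing it on cicugtgs: c−0=c, i−1=h, c−2=a, u−3=r, g−4=c, t−5=o, g−6=a, s−7=l.

charcoal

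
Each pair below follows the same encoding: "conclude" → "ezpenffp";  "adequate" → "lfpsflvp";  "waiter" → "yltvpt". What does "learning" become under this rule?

The shift depends on letter class: consonant c→e is +2, but vowel o→z is +11. The rule splits by letter class: vowels +11, consonants +2.
Applying it to learning: l(cons)+2=n, e(vowel)+11=p, a(vowel)+11=l, r(cons)+2=t, n(cons)+2=p, i(vowel)+11=t, n(cons)+2=p, g(cons)+2=i.

npltptpi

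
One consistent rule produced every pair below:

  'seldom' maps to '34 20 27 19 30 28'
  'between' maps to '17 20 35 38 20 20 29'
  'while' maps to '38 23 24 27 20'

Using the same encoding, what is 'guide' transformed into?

22 36 24 19 20

Each letter is replaced by its alphabet position (a=1..z=26) + 15.
For guide: g=7→22, u=21→36, i=9→24, d=4→19, e=5→20.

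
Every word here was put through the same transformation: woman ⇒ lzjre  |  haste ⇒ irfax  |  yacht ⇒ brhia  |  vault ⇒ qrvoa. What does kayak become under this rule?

trbrt

w(22)→l(11) and o(14)→z(25) fit y≡21x+17 (mod 26); the inverse of 21 mod 26 is 5. This is an affine cipher: with a=0,…,z=25, each position x becomes (21x+17) mod 26.
For kayak: k(10)→21·10+17≡19=t; a(0)→21·0+17≡17=r; y(24)→21·24+17≡1=b; a(0)→21·0+17≡17=r; k(10)→21·10+17≡19=t (all mod 26).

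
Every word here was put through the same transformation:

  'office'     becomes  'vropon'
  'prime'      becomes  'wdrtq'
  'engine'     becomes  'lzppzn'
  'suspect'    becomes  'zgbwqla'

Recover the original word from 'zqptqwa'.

Shifts by position in office: pos 0: o→v (+7), pos 1: f→r (+12), pos 2: f→o (+9), pos 3: i→p (+7), pos 4: c→o (+12), pos 5: e→n (+9) — repeating every 3. It's a Vigenère-style cipher with numeric key [7,12,9]: position i shifts by key[i mod 3].
Reversing it on zqptqwa: z−7=s, q−12=e, p−9=g, t−7=m, q−12=e, w−9=n, a−7=t.

segment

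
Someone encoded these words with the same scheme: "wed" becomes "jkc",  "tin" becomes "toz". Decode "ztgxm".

Two steps: reverse the string, then apply a Caesar shift of +6.
Reversing it on ztgxm: shift back: z−6=t, t−6=n, g−6=a, x−6=r, m−6=g → tnarg; then reverse → grant.

grant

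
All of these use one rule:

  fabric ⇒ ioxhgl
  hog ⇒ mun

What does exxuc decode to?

worry

The output letters match the input read backwards, each shifted +6: fabric reversed is cirbaf. The word is reversed, then every letter is shifted forward by 6.
Undoing it on exxuc: shift back: e−6=y, x−6=r, x−6=r, u−6=o, c−6=w → yrrow; then reverse → worry.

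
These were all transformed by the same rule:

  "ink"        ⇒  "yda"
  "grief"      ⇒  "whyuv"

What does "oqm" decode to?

yaw

Compare letters: i→y is +16, n→d is +16, k→a is +16 — a constant shift. Every letter moves 16 places later in the alphabet, wrapping around z→a.
Decoding oqm: o−16=y, q−16=a, m−16=w.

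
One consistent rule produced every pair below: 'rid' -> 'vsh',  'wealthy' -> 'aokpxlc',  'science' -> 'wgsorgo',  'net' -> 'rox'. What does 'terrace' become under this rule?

xovvkgo

Vowels shift forward by 10 and consonants shift forward by 4.
On terrace: t(cons)+4=x, e(vowel)+10=o, r(cons)+4=v, r(cons)+4=v, a(vowel)+10=k, c(cons)+4=g, e(vowel)+10=o.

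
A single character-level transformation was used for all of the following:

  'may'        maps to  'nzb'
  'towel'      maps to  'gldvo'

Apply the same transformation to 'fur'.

ufi

This is the alphabet-reversal cipher (Atbash): a becomes z, b becomes y, etc.
On fur: f↔u, u↔f, r↔i.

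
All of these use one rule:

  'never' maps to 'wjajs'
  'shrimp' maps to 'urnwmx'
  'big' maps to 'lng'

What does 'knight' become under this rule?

The word is reversed, then every letter is shifted forward by 5.
On knight: reverse → thgink; then shift: t+5=y, h+5=m, g+5=l, i+5=n, n+5=s, k+5=p.

ymlnsp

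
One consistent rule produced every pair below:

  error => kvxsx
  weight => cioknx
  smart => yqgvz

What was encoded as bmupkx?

violet

Shifts by position in error: pos 0: e→k (+6), pos 1: r→v (+4), pos 2: r→x (+6), pos 3: o→s (+4) — repeating every 2. It's a Vigenère-style cipher with numeric key [6,4]: position i shifts by key[i mod 2].
Decoding bmupkx: b−6=v, m−4=i, u−6=o, p−4=l, k−6=e, x−4=t.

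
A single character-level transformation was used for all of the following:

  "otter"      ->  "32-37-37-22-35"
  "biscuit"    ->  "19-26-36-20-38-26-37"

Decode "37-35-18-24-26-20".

Each letter is replaced by its alphabet position (a=1..z=26) + 17.
Undoing it on 37-35-18-24-26-20: 37→(37−17)÷1=20=t, 35→(35−17)÷1=18=r, 18→(18−17)÷1=1=a, 24→(24−17)÷1=7=g, 26→(26−17)÷1=9=i, 20→(20−17)÷1=3=c.

tragic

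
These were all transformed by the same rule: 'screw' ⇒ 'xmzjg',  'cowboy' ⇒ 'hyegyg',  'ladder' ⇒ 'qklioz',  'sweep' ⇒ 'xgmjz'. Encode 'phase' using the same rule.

Shifts by position in screw: pos 0: s→x (+5), pos 1: c→m (+10), pos 2: r→z (+8), pos 3: e→j (+5), pos 4: w→g (+10) — repeating every 3. A repeating key of period 3 is used — shifts +5, +10, +8 over and over.
On phase: p+5=u, h+10=r, a+8=i, s+5=x, e+10=o.

urixo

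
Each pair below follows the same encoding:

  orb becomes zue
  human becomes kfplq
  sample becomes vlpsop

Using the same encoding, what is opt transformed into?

The shift depends on letter class: consonant r→u is +3, but vowel o→z is +11. Two shifts are in play — +11 for a/e/i/o/u, +3 for every other letter.
For opt: o(vowel)+11=z, p(cons)+3=s, t(cons)+3=w.

zsw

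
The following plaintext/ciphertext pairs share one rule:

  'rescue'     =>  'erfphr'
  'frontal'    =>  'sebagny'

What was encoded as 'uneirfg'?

Compare letters: r→e is +13, e→r is +13, s→f is +13 — a constant shift. This is a Caesar cipher with shift 13.
Undoing it on uneirfg: u−13=h, n−13=a, e−13=r, i−13=v, r−13=e, f−13=s, g−13=t.

harvest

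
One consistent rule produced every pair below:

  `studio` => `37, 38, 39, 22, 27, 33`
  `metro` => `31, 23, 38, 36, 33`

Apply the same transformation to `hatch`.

Letters become their 1-based position plus 18 (so a→19, b→20, …).
On hatch: h=8→26, a=1→19, t=20→38, c=3→21, h=8→26.

26, 19, 38, 21, 26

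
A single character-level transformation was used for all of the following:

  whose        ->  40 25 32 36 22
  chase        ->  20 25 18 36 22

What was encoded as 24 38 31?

gun

w is letter #23 and maps to 40: an offset of 17. The number is (letter's place in the alphabet, a=1) + 17.
Decoding 24 38 31: 24→(24−17)÷1=7=g, 38→(38−17)÷1=21=u, 31→(31−17)÷1=14=n.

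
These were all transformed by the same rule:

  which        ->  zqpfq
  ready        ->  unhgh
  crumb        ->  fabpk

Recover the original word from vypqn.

spine

Shifts by position in which: pos 0: w→z (+3), pos 1: h→q (+9), pos 2: i→p (+7), pos 3: c→f (+3), pos 4: h→q (+9) — repeating every 3. The shifts repeat in a cycle of length 3: positions 0,1,… shift by +3, +9, +7, then the pattern repeats.
Undoing it on vypqn: v−3=s, y−9=p, p−7=i, q−3=n, n−9=e.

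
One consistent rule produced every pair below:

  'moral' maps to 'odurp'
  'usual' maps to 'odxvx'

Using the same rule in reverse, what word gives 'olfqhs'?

pencil

Two steps: reverse the string, then apply a Caesar shift of +3.
Decoding olfqhs: shift back: o−3=l, l−3=i, f−3=c, q−3=n, h−3=e, s−3=p → licnep; then reverse → pencil.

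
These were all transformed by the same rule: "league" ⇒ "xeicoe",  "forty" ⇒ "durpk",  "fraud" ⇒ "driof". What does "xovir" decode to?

l(11)→x(23) and e(4)→e(4) fit y≡25x+8 (mod 26); the inverse of 25 mod 26 is 25. This is an affine cipher: with a=0,…,z=25, each position x becomes (25x+8) mod 26.
Reversing it on xovir: x(23)→25·(23−8)≡11=l; o(14)→25·(14−8)≡20=u; v(21)→25·(21−8)≡13=n; i(8)→25·(8−8)≡0=a; r(17)→25·(17−8)≡17=r (all mod 26).

lunar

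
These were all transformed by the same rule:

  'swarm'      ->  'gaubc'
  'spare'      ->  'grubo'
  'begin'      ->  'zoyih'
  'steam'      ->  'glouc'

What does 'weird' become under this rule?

This is an affine cipher: with a=0,…,z=25, each position x becomes (5x+20) mod 26.
On weird: w(22)→5·22+20≡0=a; e(4)→5·4+20≡14=o; i(8)→5·8+20≡8=i; r(17)→5·17+20≡1=b; d(3)→5·3+20≡9=j (all mod 26).

aoibj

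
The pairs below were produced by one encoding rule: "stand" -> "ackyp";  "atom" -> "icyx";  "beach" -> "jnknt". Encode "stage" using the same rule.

Each letter shifts forward by (position + 8), i.e. 8, 9, 10, … — the shift grows by one for each successive letter.
Applying it to stage: s+8=a, t+9=c, a+10=k, g+11=r, e+12=q.

ackrq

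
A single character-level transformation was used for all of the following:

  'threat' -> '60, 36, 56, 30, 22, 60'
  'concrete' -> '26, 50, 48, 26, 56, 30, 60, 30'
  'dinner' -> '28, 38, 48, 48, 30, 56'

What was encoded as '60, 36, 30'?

the

t(#20)→60 and h(#8)→36: differences scale by 2, so n = 2·pos + 20. With a=1..z=26, the number is 2·pos + 20.
Undoing it on 60, 36, 30: 60→(60−20)÷2=20=t, 36→(36−20)÷2=8=h, 30→(30−20)÷2=5=e.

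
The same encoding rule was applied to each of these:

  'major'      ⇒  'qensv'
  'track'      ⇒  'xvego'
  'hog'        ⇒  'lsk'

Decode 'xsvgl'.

Compare letters: m→q is +4, a→e is +4, j→n is +4 — a constant shift. Each letter is shifted forward by 4 in the alphabet (a Caesar shift of +4).
Decoding xsvgl: x−4=t, s−4=o, v−4=r, g−4=c, l−4=h.

torch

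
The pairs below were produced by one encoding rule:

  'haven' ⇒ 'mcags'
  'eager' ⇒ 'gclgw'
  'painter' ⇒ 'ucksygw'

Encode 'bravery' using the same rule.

gwcagwd

The shift depends on letter class: consonant h→m is +5, but vowel a→c is +2. The rule splits by letter class: vowels +2, consonants +5.
Applying it to bravery: b(cons)+5=g, r(cons)+5=w, a(vowel)+2=c, v(cons)+5=a, e(vowel)+2=g, r(cons)+5=w, y(cons)+5=d.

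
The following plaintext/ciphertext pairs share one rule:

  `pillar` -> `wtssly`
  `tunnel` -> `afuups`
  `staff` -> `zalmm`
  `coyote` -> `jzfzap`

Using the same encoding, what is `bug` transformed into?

ifn

The shift depends on letter class: consonant p→w is +7, but vowel i→t is +11. Vowels shift forward by 11 and consonants shift forward by 7.
Applying it to bug: b(cons)+7=i, u(vowel)+11=f, g(cons)+7=n.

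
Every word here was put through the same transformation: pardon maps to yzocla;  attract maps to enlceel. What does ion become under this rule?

The output letters match the input read backwards, each shifted +11: pardon reversed is nodrap. The word is reversed, then every letter is shifted forward by 11.
On ion: reverse → noi; then shift: n+11=y, o+11=z, i+11=t.

yzt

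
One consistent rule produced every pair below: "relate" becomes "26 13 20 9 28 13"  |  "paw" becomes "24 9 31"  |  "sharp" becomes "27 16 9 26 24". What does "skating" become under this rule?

r is letter #18 and maps to 26: an offset of 8. The number is (letter's place in the alphabet, a=1) + 8.
On skating: s=19→27, k=11→19, a=1→9, t=20→28, i=9→17, n=14→22, g=7→15.

27 19 9 28 17 22 15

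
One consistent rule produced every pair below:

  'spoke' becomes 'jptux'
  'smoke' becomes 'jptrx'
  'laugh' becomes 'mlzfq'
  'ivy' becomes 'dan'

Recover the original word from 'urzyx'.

stump

The output letters match the input read backwards, each shifted +5: spoke reversed is ekops. Read the word backwards and shift each letter +5.
Decoding urzyx: shift back: u−5=p, r−5=m, z−5=u, y−5=t, x−5=s → pmuts; then reverse → stump.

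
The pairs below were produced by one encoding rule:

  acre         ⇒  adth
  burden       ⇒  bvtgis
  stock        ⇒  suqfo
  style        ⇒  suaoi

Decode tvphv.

tuner

In acre: a→a is +0, c→d is +1, r→t is +2, e→h is +3 — the shift increases by 1 each position. Letter i (0-indexed) is shifted by i+0, so successive shifts are 0, 1, 2, ….
Reversing it on tvphv: t−0=t, v−1=u, p−2=n, h−3=e, v−4=r.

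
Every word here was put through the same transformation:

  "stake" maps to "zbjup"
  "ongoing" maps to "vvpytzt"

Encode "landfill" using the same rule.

siwnquyz

The shift increases by 1 at each position, starting from +7: 7, 8, 9, ….
On landfill: l+7=s, a+8=i, n+9=w, d+10=n, f+11=q, i+12=u, l+13=y, l+14=z.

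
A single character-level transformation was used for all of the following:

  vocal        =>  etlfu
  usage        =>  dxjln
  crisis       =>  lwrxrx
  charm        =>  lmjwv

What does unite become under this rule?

Shifts by position in vocal: pos 0: v→e (+9), pos 1: o→t (+5), pos 2: c→l (+9), pos 3: a→f (+5) — repeating every 2. The shifts repeat in a cycle of length 2: positions 0,1,… shift by +9, +5, then the pattern repeats.
Applying it to unite: u+9=d, n+5=s, i+9=r, t+5=y, e+9=n.

dsryn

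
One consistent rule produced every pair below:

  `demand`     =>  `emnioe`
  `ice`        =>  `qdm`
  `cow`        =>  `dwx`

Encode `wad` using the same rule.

xie

The shift depends on letter class: consonant d→e is +1, but vowel e→m is +8. Vowels shift forward by 8 and consonants shift forward by 1.
For wad: w(cons)+1=x, a(vowel)+8=i, d(cons)+1=e.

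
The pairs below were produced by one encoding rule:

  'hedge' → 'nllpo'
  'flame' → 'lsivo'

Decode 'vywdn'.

The shift increases by 1 at each position, starting from +6: 6, 7, 8, ….
Reversing it on vywdn: v−6=p, y−7=r, w−8=o, d−9=u, n−10=d.

proud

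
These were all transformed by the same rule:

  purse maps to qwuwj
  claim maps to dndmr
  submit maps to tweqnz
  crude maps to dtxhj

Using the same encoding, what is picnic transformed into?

In purse: p→q is +1, u→w is +2, r→u is +3, s→w is +4 — the shift increases by 1 each position. Letter i (0-indexed) is shifted by i+1, so successive shifts are 1, 2, 3, ….
Applying it to picnic: p+1=q, i+2=k, c+3=f, n+4=r, i+5=n, c+6=i.

qkfrni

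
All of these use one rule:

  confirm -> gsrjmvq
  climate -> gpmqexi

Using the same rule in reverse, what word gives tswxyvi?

Compare letters: c→g is +4, o→s is +4, n→r is +4 — a constant shift. Each letter is shifted forward by 4 in the alphabet (a Caesar shift of +4).
Undoing it on tswxyvi: t−4=p, s−4=o, w−4=s, x−4=t, y−4=u, v−4=r, i−4=e.

posture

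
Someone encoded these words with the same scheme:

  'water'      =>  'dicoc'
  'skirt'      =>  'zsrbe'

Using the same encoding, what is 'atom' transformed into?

hbxw

In water: w→d is +7, a→i is +8, t→c is +9, e→o is +10 — the shift increases by 1 each position. Each letter shifts forward by (position + 7), i.e. 7, 8, 9, … — the shift grows by one for each successive letter.
On atom: a+7=h, t+8=b, o+9=x, m+10=w.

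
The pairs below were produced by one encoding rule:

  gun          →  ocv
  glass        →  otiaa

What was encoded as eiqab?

Compare letters: g→o is +8, u→c is +8, n→v is +8 — a constant shift. Every letter moves 8 places later in the alphabet, wrapping around z→a.
Undoing it on eiqab: e−8=w, i−8=a, q−8=i, a−8=s, b−8=t.

waist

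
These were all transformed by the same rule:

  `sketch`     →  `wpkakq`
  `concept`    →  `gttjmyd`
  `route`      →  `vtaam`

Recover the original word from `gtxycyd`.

In sketch: s→w is +4, k→p is +5, e→k is +6, t→a is +7 — the shift increases by 1 each position. Each letter shifts forward by (position + 4), i.e. 4, 5, 6, … — the shift grows by one for each successive letter.
Undoing it on gtxycyd: g−4=c, t−5=o, x−6=r, y−7=r, c−8=u, y−9=p, d−10=t.

corrupt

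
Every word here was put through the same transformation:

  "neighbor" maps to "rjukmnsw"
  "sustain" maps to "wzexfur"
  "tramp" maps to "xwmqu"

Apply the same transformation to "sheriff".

wmqvnrj

Shifts by position in neighbor: pos 0: n→r (+4), pos 1: e→j (+5), pos 2: i→u (+12), pos 3: g→k (+4), pos 4: h→m (+5), pos 5: b→n (+12) — repeating every 3. A repeating key of period 3 is used — shifts +4, +5, +12 over and over.
For sheriff: s+4=w, h+5=m, e+12=q, r+4=v, i+5=n, f+12=r, f+4=j.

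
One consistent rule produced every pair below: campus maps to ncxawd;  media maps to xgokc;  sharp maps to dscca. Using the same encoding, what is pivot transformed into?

The rule splits by letter class: vowels +2, consonants +11.
Applying it to pivot: p(cons)+11=a, i(vowel)+2=k, v(cons)+11=g, o(vowel)+2=q, t(cons)+11=e.

akgqe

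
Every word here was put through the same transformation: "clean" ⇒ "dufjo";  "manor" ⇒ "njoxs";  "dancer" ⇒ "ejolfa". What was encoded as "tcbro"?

stain

The shifts repeat in a cycle of length 2: positions 0,1,… shift by +1, +9, then the pattern repeats.
Reversing it on tcbro: t−1=s, c−9=t, b−1=a, r−9=i, o−1=n.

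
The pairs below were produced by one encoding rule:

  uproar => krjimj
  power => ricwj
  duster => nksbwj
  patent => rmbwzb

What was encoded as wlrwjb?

expert

u(20)→k(10) and p(15)→r(17) fit y≡9x+12 (mod 26); the inverse of 9 mod 26 is 3. Each letter's alphabet position (a=0..z=25) is mapped through 9·x+12 mod 26 — an affine cipher.
Undoing it on wlrwjb: w(22)→3·(22−12)≡4=e; l(11)→3·(11−12)≡23=x; r(17)→3·(17−12)≡15=p; w(22)→3·(22−12)≡4=e; j(9)→3·(9−12)≡17=r; b(1)→3·(1−12)≡19=t (all mod 26).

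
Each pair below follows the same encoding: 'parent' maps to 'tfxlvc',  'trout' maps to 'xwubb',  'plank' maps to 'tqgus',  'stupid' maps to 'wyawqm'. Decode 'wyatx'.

In parent: p→t is +4, a→f is +5, r→x is +6, e→l is +7 — the shift increases by 1 each position. Letter i (0-indexed) is shifted by i+4, so successive shifts are 4, 5, 6, ….
Decoding wyatx: w−4=s, y−5=t, a−6=u, t−7=m, x−8=p.

stump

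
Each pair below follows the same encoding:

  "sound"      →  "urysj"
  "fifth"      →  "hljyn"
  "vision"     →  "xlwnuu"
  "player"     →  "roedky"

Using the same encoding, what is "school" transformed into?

ufltus

The shift increases by 1 at each position, starting from +2: 2, 3, 4, ….
On school: s+2=u, c+3=f, h+4=l, o+5=t, o+6=u, l+7=s.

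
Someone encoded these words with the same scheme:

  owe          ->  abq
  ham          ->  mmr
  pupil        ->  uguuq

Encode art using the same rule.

mwy

The shift depends on letter class: consonant w→b is +5, but vowel o→a is +12. The rule splits by letter class: vowels +12, consonants +5.
On art: a(vowel)+12=m, r(cons)+5=w, t(cons)+5=y.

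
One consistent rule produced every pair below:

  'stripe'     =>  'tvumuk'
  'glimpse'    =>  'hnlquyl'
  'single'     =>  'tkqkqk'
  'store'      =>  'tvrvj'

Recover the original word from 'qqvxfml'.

The shift increases by 1 at each position, starting from +1: 1, 2, 3, ….
Reversing it on qqvxfml: q−1=p, q−2=o, v−3=s, x−4=t, f−5=a, m−6=g, l−7=e.

postage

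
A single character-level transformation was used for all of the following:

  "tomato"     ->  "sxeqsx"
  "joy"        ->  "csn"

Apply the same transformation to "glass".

The word is reversed, then every letter is shifted forward by 4.
On glass: reverse → ssalg; then shift: s+4=w, s+4=w, a+4=e, l+4=p, g+4=k.

wwepk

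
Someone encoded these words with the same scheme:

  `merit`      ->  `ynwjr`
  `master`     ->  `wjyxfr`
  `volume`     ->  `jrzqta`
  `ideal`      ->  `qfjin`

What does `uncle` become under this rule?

Read the word backwards and shift each letter +5.
Applying it to uncle: reverse → elcnu; then shift: e+5=j, l+5=q, c+5=h, n+5=s, u+5=z.

jqhsz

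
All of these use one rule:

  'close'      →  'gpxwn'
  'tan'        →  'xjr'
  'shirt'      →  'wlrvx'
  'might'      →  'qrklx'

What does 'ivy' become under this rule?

The shift depends on letter class: consonant c→g is +4, but vowel o→x is +9. Two shifts are in play — +9 for a/e/i/o/u, +4 for every other letter.
Applying it to ivy: i(vowel)+9=r, v(cons)+4=z, y(cons)+4=c.

rzc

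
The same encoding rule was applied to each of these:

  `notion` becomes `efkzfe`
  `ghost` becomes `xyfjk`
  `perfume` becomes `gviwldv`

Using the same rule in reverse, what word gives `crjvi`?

It's a constant shift of +17 (ROT17).
Decoding crjvi: c−17=l, r−17=a, j−17=s, v−17=e, i−17=r.

laser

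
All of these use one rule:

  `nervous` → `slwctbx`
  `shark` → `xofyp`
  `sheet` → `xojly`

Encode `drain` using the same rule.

iyfps

The shifts repeat in a cycle of length 2: positions 0,1,… shift by +5, +7, then the pattern repeats.
On drain: d+5=i, r+7=y, a+5=f, i+7=p, n+5=s.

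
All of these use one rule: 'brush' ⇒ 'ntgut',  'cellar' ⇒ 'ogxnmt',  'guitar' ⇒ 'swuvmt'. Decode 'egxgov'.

Shifts by position in brush: pos 0: b→n (+12), pos 1: r→t (+2), pos 2: u→g (+12), pos 3: s→u (+2) — repeating every 2. A repeating key of period 2 is used — shifts +12, +2 over and over.
Undoing it on egxgov: e−12=s, g−2=e, x−12=l, g−2=e, o−12=c, v−2=t.

select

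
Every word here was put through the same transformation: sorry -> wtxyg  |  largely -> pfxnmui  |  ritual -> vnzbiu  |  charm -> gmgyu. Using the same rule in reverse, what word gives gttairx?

In sorry: s→w is +4, o→t is +5, r→x is +6, r→y is +7 — the shift increases by 1 each position. Letter i (0-indexed) is shifted by i+4, so successive shifts are 4, 5, 6, ….
Reversing it on gttairx: g−4=c, t−5=o, t−6=n, a−7=t, i−8=a, r−9=i, x−10=n.

contain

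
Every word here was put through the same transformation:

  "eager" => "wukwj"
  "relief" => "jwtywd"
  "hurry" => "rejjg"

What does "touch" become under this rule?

e(4)→w(22) and a(0)→u(20) fit y≡7x+20 (mod 26); the inverse of 7 mod 26 is 15. This is an affine cipher: with a=0,…,z=25, each position x becomes (7x+20) mod 26.
Applying it to touch: t(19)→7·19+20≡23=x; o(14)→7·14+20≡14=o; u(20)→7·20+20≡4=e; c(2)→7·2+20≡8=i; h(7)→7·7+20≡17=r (all mod 26).

xoeir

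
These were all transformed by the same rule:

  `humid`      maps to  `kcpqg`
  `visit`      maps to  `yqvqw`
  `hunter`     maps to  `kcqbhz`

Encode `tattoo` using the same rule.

Shifts by position in humid: pos 0: h→k (+3), pos 1: u→c (+8), pos 2: m→p (+3), pos 3: i→q (+8) — repeating every 2. It's a Vigenère-style cipher with numeric key [3,8]: position i shifts by key[i mod 2].
For tattoo: t+3=w, a+8=i, t+3=w, t+8=b, o+3=r, o+8=w.

wiwbrw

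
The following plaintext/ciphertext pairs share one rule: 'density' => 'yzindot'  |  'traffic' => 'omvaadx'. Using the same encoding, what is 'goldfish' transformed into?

Each letter is shifted forward by 21 in the alphabet (a Caesar shift of +21).
Applying it to goldfish: g+21=b, o+21=j, l+21=g, d+21=y, f+21=a, i+21=d, s+21=n, h+21=c.

bjgyadnc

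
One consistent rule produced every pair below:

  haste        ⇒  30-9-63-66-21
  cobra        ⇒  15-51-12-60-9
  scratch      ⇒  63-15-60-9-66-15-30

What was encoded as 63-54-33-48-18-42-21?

The formula is n = 3×(alphabet index, a=1) + 6.
Undoing it on 63-54-33-48-18-42-21: 63→(63−6)÷3=19=s, 54→(54−6)÷3=16=p, 33→(33−6)÷3=9=i, 48→(48−6)÷3=14=n, 18→(18−6)÷3=4=d, 42→(42−6)÷3=12=l, 21→(21−6)÷3=5=e.

spindle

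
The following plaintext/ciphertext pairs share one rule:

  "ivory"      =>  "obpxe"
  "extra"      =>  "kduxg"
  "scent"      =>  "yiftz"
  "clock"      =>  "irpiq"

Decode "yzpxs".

storm

A repeating key of period 3 is used — shifts +6, +6, +1 over and over.
Undoing it on yzpxs: y−6=s, z−6=t, p−1=o, x−6=r, s−6=m.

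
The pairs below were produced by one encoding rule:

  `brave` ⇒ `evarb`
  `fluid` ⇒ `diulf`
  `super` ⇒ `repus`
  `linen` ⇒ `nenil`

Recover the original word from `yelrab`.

barley

The word is simply reversed.
Undoing it on yelrab: then reverse → barley.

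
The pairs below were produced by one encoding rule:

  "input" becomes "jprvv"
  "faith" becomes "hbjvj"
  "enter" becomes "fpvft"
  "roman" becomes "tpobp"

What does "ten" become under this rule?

The shift depends on letter class: consonant n→p is +2, but vowel i→j is +1. The rule splits by letter class: vowels +1, consonants +2.
On ten: t(cons)+2=v, e(vowel)+1=f, n(cons)+2=p.

vfp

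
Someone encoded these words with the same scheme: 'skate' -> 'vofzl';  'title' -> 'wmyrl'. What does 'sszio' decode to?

pouch

The shift increases by 1 at each position, starting from +3: 3, 4, 5, ….
Undoing it on sszio: s−3=p, s−4=o, z−5=u, i−6=c, o−7=h.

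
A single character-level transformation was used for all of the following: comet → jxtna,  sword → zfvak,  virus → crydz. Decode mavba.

Shifts by position in comet: pos 0: c→j (+7), pos 1: o→x (+9), pos 2: m→t (+7), pos 3: e→n (+9) — repeating every 2. It's a Vigenère-style cipher with numeric key [7,9]: position i shifts by key[i mod 2].
Undoing it on mavba: m−7=f, a−9=r, v−7=o, b−9=s, a−7=t.

frost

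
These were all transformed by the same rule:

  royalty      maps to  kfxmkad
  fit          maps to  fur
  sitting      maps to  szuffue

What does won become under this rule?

The word is reversed, then every letter is shifted forward by 12.
Applying it to won: reverse → now; then shift: n+12=z, o+12=a, w+12=i.

zai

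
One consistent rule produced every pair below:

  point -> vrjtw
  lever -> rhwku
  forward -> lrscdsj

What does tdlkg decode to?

It's a Vigenère-style cipher with numeric key [6,3,1]: position i shifts by key[i mod 3].
Decoding tdlkg: t−6=n, d−3=a, l−1=k, k−6=e, g−3=d.

naked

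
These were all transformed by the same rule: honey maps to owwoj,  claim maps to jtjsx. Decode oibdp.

haste

In honey: h→o is +7, o→w is +8, n→w is +9, e→o is +10 — the shift increases by 1 each position. The shift increases by 1 at each position, starting from +7: 7, 8, 9, ….
Decoding oibdp: o−7=h, i−8=a, b−9=s, d−10=t, p−11=e.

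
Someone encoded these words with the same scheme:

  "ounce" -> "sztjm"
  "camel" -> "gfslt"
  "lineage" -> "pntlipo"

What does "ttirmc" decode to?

In ounce: o→s is +4, u→z is +5, n→t is +6, c→j is +7 — the shift increases by 1 each position. Each letter shifts forward by (position + 4), i.e. 4, 5, 6, … — the shift grows by one for each successive letter.
Undoing it on ttirmc: t−4=p, t−5=o, i−6=c, r−7=k, m−8=e, c−9=t.

pocket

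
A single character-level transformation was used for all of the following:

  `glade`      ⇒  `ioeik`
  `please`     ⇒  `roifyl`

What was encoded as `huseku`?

In glade: g→i is +2, l→o is +3, a→e is +4, d→i is +5 — the shift increases by 1 each position. Letter i (0-indexed) is shifted by i+2, so successive shifts are 2, 3, 4, ….
Decoding huseku: h−2=f, u−3=r, s−4=o, e−5=z, k−6=e, u−7=n.

frozen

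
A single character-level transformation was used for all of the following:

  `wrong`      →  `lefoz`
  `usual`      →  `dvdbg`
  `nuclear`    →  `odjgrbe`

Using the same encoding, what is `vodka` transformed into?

ufapb

w(22)→l(11) and r(17)→e(4) fit y≡17x+1 (mod 26); the inverse of 17 mod 26 is 23. This is an affine cipher: with a=0,…,z=25, each position x becomes (17x+1) mod 26.
For vodka: v(21)→17·21+1≡20=u; o(14)→17·14+1≡5=f; d(3)→17·3+1≡0=a; k(10)→17·10+1≡15=p; a(0)→17·0+1≡1=b (all mod 26).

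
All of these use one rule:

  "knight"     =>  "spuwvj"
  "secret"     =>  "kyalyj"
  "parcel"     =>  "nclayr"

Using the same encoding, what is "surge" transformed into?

This is an affine cipher: with a=0,…,z=25, each position x becomes (25x+2) mod 26.
Applying it to surge: s(18)→25·18+2≡10=k; u(20)→25·20+2≡8=i; r(17)→25·17+2≡11=l; g(6)→25·6+2≡22=w; e(4)→25·4+2≡24=y (all mod 26).

kilwy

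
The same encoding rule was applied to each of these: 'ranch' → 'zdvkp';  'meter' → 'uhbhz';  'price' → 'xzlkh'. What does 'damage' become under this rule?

ldudoh

The shift depends on letter class: consonant r→z is +8, but vowel a→d is +3. Vowels shift forward by 3 and consonants shift forward by 8.
On damage: d(cons)+8=l, a(vowel)+3=d, m(cons)+8=u, a(vowel)+3=d, g(cons)+8=o, e(vowel)+3=h.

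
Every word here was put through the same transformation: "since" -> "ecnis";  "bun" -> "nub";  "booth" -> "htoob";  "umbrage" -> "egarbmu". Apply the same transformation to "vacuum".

The output letters match the input read backwards: since reversed is ecnis. It's just the letters in reverse order.
For vacuum: reverse → muucav.

muucav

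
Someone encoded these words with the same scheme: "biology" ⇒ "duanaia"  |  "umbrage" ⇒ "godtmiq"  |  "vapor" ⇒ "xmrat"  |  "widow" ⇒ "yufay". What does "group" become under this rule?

The shift depends on letter class: consonant b→d is +2, but vowel i→u is +12. Two shifts are in play — +12 for a/e/i/o/u, +2 for every other letter.
On group: g(cons)+2=i, r(cons)+2=t, o(vowel)+12=a, u(vowel)+12=g, p(cons)+2=r.

itagr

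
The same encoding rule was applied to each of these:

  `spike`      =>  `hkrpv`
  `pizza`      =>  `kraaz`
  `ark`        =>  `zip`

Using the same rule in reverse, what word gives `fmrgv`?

Each pair mirrors across the alphabet (s↔h, p↔k, i↔r): positions sum to 25. This is the alphabet-reversal cipher (Atbash): a becomes z, b becomes y, etc.
Undoing it on fmrgv: f↔u, m↔n, r↔i, g↔t, v↔e.

unite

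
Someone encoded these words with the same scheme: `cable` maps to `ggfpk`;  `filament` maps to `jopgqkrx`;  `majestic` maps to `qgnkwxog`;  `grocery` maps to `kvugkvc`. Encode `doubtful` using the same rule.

The shift depends on letter class: consonant c→g is +4, but vowel a→g is +6. Vowels shift forward by 6 and consonants shift forward by 4.
Applying it to doubtful: d(cons)+4=h, o(vowel)+6=u, u(vowel)+6=a, b(cons)+4=f, t(cons)+4=x, f(cons)+4=j, u(vowel)+6=a, l(cons)+4=p.

huafxjap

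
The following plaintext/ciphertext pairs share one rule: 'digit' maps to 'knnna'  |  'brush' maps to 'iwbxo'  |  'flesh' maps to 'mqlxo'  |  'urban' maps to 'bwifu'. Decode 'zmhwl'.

Shifts by position in digit: pos 0: d→k (+7), pos 1: i→n (+5), pos 2: g→n (+7), pos 3: i→n (+5) — repeating every 2. It's a Vigenère-style cipher with numeric key [7,5]: position i shifts by key[i mod 2].
Undoing it on zmhwl: z−7=s, m−5=h, h−7=a, w−5=r, l−7=e.

share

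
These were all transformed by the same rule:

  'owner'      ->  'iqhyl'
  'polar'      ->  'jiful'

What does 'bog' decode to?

Compare letters: o→i is +20, w→q is +20, n→h is +20 — a constant shift. This is a Caesar cipher with shift 20.
Reversing it on bog: b−20=h, o−20=u, g−20=m.

hum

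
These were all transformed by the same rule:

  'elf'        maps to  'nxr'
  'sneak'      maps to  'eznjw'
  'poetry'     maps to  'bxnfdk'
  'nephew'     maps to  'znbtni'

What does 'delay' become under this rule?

The shift depends on letter class: consonant l→x is +12, but vowel e→n is +9. The rule splits by letter class: vowels +9, consonants +12.
On delay: d(cons)+12=p, e(vowel)+9=n, l(cons)+12=x, a(vowel)+9=j, y(cons)+12=k.

pnxjk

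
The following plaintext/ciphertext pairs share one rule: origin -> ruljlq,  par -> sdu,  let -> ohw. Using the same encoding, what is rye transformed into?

ubh

This is a Caesar cipher with shift 3.
On rye: r+3=u, y+3=b, e+3=h.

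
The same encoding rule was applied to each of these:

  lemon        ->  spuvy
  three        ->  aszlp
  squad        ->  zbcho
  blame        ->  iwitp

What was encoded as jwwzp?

Shifts by position in lemon: pos 0: l→s (+7), pos 1: e→p (+11), pos 2: m→u (+8), pos 3: o→v (+7), pos 4: n→y (+11) — repeating every 3. The shifts repeat in a cycle of length 3: positions 0,1,… shift by +7, +11, +8, then the pattern repeats.
Reversing it on jwwzp: j−7=c, w−11=l, w−8=o, z−7=s, p−11=e.

close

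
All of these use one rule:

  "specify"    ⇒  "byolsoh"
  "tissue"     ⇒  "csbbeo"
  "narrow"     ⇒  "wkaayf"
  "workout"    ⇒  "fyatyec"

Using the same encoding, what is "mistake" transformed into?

The shift depends on letter class: consonant s→b is +9, but vowel e→o is +10. The rule splits by letter class: vowels +10, consonants +9.
For mistake: m(cons)+9=v, i(vowel)+10=s, s(cons)+9=b, t(cons)+9=c, a(vowel)+10=k, k(cons)+9=t, e(vowel)+10=o.

vsbckto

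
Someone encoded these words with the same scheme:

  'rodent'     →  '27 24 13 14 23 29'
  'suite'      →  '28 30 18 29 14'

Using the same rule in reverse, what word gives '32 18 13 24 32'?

widow

Letters become their 1-based position plus 9 (so a→10, b→11, …).
Reversing it on 32 18 13 24 32: 32→(32−9)÷1=23=w, 18→(18−9)÷1=9=i, 13→(13−9)÷1=4=d, 24→(24−9)÷1=15=o, 32→(32−9)÷1=23=w.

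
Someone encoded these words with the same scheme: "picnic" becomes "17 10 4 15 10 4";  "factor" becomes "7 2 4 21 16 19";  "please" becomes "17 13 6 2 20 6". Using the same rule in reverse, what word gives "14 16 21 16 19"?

p is letter #16 and maps to 17: an offset of 1. Each letter is replaced by its alphabet position (a=1..z=26) + 1.
Decoding 14 16 21 16 19: 14→(14−1)÷1=13=m, 16→(16−1)÷1=15=o, 21→(21−1)÷1=20=t, 16→(16−1)÷1=15=o, 19→(19−1)÷1=18=r.

motor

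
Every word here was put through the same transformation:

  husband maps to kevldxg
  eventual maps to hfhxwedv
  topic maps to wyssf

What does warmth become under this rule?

Shifts by position in husband: pos 0: h→k (+3), pos 1: u→e (+10), pos 2: s→v (+3), pos 3: b→l (+10) — repeating every 2. A repeating key of period 2 is used — shifts +3, +10 over and over.
On warmth: w+3=z, a+10=k, r+3=u, m+10=w, t+3=w, h+10=r.

zkuwwr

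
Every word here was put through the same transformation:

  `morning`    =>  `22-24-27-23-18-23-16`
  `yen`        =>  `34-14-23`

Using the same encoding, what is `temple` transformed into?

29-14-22-25-21-14

m is letter #13 and maps to 22: an offset of 9. Letters become their 1-based position plus 9 (so a→10, b→11, …).
For temple: t=20→29, e=5→14, m=13→22, p=16→25, l=12→21, e=5→14.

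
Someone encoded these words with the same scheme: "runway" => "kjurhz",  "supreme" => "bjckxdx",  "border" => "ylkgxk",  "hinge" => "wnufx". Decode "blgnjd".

sodium

Treating letters as 0–25, the rule is x ↦ 17x + 7 (mod 26).
Decoding blgnjd: b(1)→23·(1−7)≡18=s; l(11)→23·(11−7)≡14=o; g(6)→23·(6−7)≡3=d; n(13)→23·(13−7)≡8=i; j(9)→23·(9−7)≡20=u; d(3)→23·(3−7)≡12=m (all mod 26).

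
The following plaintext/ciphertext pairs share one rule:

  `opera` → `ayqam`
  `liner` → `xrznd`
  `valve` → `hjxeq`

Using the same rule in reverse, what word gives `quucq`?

Shifts by position in opera: pos 0: o→a (+12), pos 1: p→y (+9), pos 2: e→q (+12), pos 3: r→a (+9) — repeating every 2. The shifts repeat in a cycle of length 2: positions 0,1,… shift by +12, +9, then the pattern repeats.
Reversing it on quucq: q−12=e, u−9=l, u−12=i, c−9=t, q−12=e.

elite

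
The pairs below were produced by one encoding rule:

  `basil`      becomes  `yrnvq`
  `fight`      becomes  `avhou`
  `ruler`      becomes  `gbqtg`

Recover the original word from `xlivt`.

This is an affine cipher: with a=0,…,z=25, each position x becomes (7x+17) mod 26.
Undoing it on xlivt: x(23)→15·(23−17)≡12=m; l(11)→15·(11−17)≡14=o; i(8)→15·(8−17)≡21=v; v(21)→15·(21−17)≡8=i; t(19)→15·(19−17)≡4=e (all mod 26).

movie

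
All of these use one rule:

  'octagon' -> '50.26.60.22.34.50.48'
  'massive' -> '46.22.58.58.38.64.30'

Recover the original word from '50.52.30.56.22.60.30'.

operate

o(#15)→50 and c(#3)→26: differences scale by 2, so n = 2·pos + 20. Each letter becomes 2×(its alphabet position, a=1..z=26) + 20.
Decoding 50.52.30.56.22.60.30: 50→(50−20)÷2=15=o, 52→(52−20)÷2=16=p, 30→(30−20)÷2=5=e, 56→(56−20)÷2=18=r, 22→(22−20)÷2=1=a, 60→(60−20)÷2=20=t, 30→(30−20)÷2=5=e.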